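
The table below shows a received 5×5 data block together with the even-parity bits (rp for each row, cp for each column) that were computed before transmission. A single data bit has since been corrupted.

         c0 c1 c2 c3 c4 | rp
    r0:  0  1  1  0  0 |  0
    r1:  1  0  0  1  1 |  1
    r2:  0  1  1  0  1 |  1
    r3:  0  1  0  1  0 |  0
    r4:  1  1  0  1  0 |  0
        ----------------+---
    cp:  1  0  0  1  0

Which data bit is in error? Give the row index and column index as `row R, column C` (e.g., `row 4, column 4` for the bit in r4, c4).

row 4, column 0

Recompute each row's even parity and compare to rp:
  r0: data parity 0, sent rp 0 → ok
  r1: data parity 1, sent rp 1 → ok
  r2: data parity 1, sent rp 1 → ok
  r3: data parity 0, sent rp 0 → ok
  r4: data parity 1, sent rp 0 → mismatch
Recompute each column's even parity and compare to cp:
  c0: data parity 0, sent cp 1 → mismatch
  c1: data parity 0, sent cp 0 → ok
  c2: data parity 0, sent cp 0 → ok
  c3: data parity 1, sent cp 1 → ok
  c4: data parity 0, sent cp 0 → ok
Exactly one row (r4) and one column (c0) fail → the flipped bit is at their intersection.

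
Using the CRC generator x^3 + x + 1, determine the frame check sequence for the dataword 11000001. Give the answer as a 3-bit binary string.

100

Append 3 zeros: 11000001000. Divide by 1011 (XOR where the leading bit is 1):
  pos 0: 1100 XOR 1011 = 0111
  pos 1: 1110 XOR 1011 = 0101
  pos 2: 1010 XOR 1011 = 0001
  pos 5: 1010 XOR 1011 = 0001
Remainder (last 3 bits) = 100. This is the CRC / FCS.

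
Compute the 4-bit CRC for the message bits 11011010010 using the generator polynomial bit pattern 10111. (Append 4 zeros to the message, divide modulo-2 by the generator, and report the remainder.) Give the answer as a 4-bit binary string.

1001

Append 4 zeros: 110110100100000. Divide by 10111 (XOR where the leading bit is 1):
  pos 0: 11011 XOR 10111 = 01100
  pos 1: 11000 XOR 10111 = 01111
  pos 2: 11111 XOR 10111 = 01000
  pos 3: 10000 XOR 10111 = 00111
  pos 5: 11101 XOR 10111 = 01010
  pos 6: 10100 XOR 10111 = 00011
  pos 9: 11000 XOR 10111 = 01111
  pos 10: 11110 XOR 10111 = 01001
Remainder (last 4 bits) = 1001. This is the CRC / FCS.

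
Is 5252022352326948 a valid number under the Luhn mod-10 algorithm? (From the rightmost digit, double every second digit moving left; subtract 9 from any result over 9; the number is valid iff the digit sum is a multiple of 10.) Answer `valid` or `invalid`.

From the right, keep odd positions and double even positions (subtract 9 from any doubled value over 9):
  doubled (positions 2,4,...): 8 3 6 1 4 0 1 1 → sum 24
  kept (positions 1,3,...): 8 9 2 2 3 2 2 2 → sum 30
Total = 54.
54 mod 10 = 4, so the number is invalid.

invalid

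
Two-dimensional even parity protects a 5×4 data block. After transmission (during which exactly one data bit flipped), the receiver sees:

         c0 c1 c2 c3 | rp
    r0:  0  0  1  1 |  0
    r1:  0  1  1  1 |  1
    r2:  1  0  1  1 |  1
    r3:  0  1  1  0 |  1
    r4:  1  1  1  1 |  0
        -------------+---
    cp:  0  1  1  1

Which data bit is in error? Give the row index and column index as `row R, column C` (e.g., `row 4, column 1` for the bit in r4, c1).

row 3, column 3

Recompute each row's even parity and compare to rp:
  r0: data parity 0, sent rp 0 → ok
  r1: data parity 1, sent rp 1 → ok
  r2: data parity 1, sent rp 1 → ok
  r3: data parity 0, sent rp 1 → mismatch
  r4: data parity 0, sent rp 0 → ok
Recompute each column's even parity and compare to cp:
  c0: data parity 0, sent cp 0 → ok
  c1: data parity 1, sent cp 1 → ok
  c2: data parity 1, sent cp 1 → ok
  c3: data parity 0, sent cp 1 → mismatch
Exactly one row (r3) and one column (c3) fail → the flipped bit is at their intersection.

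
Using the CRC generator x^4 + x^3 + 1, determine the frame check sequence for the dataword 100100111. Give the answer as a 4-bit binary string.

Append 4 zeros: 1001001110000. Divide by 11001 (XOR where the leading bit is 1):
  pos 0: 10010 XOR 11001 = 01011
  pos 1: 10110 XOR 11001 = 01111
  pos 2: 11111 XOR 11001 = 00110
  pos 4: 11011 XOR 11001 = 00010
  pos 7: 10000 XOR 11001 = 01001
  pos 8: 10010 XOR 11001 = 01011
Remainder (last 4 bits) = 1011. This is the CRC / FCS.

1011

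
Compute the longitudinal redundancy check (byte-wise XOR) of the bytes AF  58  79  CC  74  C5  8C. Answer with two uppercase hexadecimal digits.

XOR the bytes together:
  start with 0xAF
  0xAF ⊕ 0x58 = 0xF7
  0xF7 ⊕ 0x79 = 0x8E
  0x8E ⊕ 0xCC = 0x42
  0x42 ⊕ 0x74 = 0x36
  0x36 ⊕ 0xC5 = 0xF3
  0xF3 ⊕ 0x8C = 0x7F

7F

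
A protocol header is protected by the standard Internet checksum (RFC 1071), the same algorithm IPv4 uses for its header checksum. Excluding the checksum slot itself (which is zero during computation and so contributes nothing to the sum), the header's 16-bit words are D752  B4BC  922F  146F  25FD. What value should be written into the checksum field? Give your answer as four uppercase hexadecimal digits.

A754

One's-complement addition (fold any carry out of bit 15 back into bit 0):
  0xD752 + 0xB4BC = 0x18C0E → wrap carry → 0x8C0F
  0x8C0F + 0x922F = 0x11E3E → wrap carry → 0x1E3F
  0x1E3F + 0x146F = 0x032AE
  0x32AE + 0x25FD = 0x058AB
One's-complement sum = 0x58AB.
Checksum = ~0x58AB & 0xFFFF = 0xA754.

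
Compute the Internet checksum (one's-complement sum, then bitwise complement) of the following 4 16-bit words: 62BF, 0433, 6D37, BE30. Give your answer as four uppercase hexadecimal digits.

One's-complement addition (fold any carry out of bit 15 back into bit 0):
  0x62BF + 0x0433 = 0x066F2
  0x66F2 + 0x6D37 = 0x0D429
  0xD429 + 0xBE30 = 0x19259 → wrap carry → 0x925A
One's-complement sum = 0x925A.
Checksum = ~0x925A & 0xFFFF = 0x6DA5.

6DA5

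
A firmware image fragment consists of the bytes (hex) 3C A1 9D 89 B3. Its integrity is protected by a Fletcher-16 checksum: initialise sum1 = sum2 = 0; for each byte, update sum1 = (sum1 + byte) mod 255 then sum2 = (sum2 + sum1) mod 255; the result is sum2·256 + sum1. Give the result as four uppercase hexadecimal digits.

Running sums (mod 255):
  after byte 0 (3C): sum1=60, sum2=60
  after byte 1 (A1): sum1=221, sum2=26
  after byte 2 (9D): sum1=123, sum2=149
  after byte 3 (89): sum1=5, sum2=154
  after byte 4 (B3): sum1=184, sum2=83
Checksum = sum2·256 + sum1 = 83·256 + 184 = 21432 = 0x53B8.

53B8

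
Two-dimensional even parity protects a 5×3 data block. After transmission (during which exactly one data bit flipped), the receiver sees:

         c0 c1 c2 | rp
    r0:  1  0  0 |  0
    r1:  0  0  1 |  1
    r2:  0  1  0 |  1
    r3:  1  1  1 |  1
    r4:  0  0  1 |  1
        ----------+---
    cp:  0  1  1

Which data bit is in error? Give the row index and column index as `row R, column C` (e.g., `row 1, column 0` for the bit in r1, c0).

row 0, column 1

Recompute each row's even parity and compare to rp:
  r0: data parity 1, sent rp 0 → mismatch
  r1: data parity 1, sent rp 1 → ok
  r2: data parity 1, sent rp 1 → ok
  r3: data parity 1, sent rp 1 → ok
  r4: data parity 1, sent rp 1 → ok
Recompute each column's even parity and compare to cp:
  c0: data parity 0, sent cp 0 → ok
  c1: data parity 0, sent cp 1 → mismatch
  c2: data parity 1, sent cp 1 → ok
Exactly one row (r0) and one column (c1) fail → the flipped bit is at their intersection.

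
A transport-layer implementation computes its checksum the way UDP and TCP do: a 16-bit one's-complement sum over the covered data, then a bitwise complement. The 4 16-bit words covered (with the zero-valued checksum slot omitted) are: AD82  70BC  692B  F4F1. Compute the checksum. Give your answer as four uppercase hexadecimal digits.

83A3

One's-complement addition (fold any carry out of bit 15 back into bit 0):
  0xAD82 + 0x70BC = 0x11E3E → wrap carry → 0x1E3F
  0x1E3F + 0x692B = 0x0876A
  0x876A + 0xF4F1 = 0x17C5B → wrap carry → 0x7C5C
One's-complement sum = 0x7C5C.
Checksum = ~0x7C5C & 0xFFFF = 0x83A3.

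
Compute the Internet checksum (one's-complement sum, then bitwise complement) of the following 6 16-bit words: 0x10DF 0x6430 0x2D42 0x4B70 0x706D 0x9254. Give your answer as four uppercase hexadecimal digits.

0F7C

One's-complement addition (fold any carry out of bit 15 back into bit 0):
  0x10DF + 0x6430 = 0x0750F
  0x750F + 0x2D42 = 0x0A251
  0xA251 + 0x4B70 = 0x0EDC1
  0xEDC1 + 0x706D = 0x15E2E → wrap carry → 0x5E2F
  0x5E2F + 0x9254 = 0x0F083
One's-complement sum = 0xF083.
Checksum = ~0xF083 & 0xFFFF = 0x0F7C.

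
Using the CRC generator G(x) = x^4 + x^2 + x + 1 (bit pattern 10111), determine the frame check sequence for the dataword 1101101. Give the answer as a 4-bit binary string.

Append 4 zeros: 11011010000. Divide by 10111 (XOR where the leading bit is 1):
  pos 0: 11011 XOR 10111 = 01100
  pos 1: 11000 XOR 10111 = 01111
  pos 2: 11111 XOR 10111 = 01000
  pos 3: 10000 XOR 10111 = 00111
  pos 5: 11100 XOR 10111 = 01011
  pos 6: 10110 XOR 10111 = 00001
Remainder (last 4 bits) = 0001. This is the CRC / FCS.

0001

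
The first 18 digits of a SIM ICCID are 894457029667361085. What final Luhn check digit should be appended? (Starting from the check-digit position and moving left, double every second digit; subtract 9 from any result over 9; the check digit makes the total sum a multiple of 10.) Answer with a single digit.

8

Partial digits right→left: 5 8 0 1 6 3 7 6 6 9 2 0 7 5 4 4 9 8
Double every second digit counting from the check-digit position (so the 1st, 3rd, 5th, ... of the partial from the right).
  doubled (with −9 where >9): 1 0 3 5 3 4 5 8 9 → sum 38
  kept as-is: 8 1 3 6 9 0 5 4 8 → sum 44
Total = 38 + 44 = 82.
Check digit = (10 − (82 mod 10)) mod 10 = 8.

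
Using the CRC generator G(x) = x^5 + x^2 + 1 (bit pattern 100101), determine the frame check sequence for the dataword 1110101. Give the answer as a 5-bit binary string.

11101

Append 5 zeros: 111010100000. Divide by 100101 (XOR where the leading bit is 1):
  pos 0: 111010 XOR 100101 = 011111
  pos 1: 111111 XOR 100101 = 011010
  pos 2: 110100 XOR 100101 = 010001
  pos 3: 100010 XOR 100101 = 000111
  pos 6: 111000 XOR 100101 = 011101
Remainder (last 5 bits) = 11101. This is the CRC / FCS.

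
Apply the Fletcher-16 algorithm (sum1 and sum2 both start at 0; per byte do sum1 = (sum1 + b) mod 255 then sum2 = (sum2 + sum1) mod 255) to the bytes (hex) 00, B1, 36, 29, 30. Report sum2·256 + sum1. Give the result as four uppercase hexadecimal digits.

Running sums (mod 255):
  after byte 0 (00): sum1=0, sum2=0
  after byte 1 (B1): sum1=177, sum2=177
  after byte 2 (36): sum1=231, sum2=153
  after byte 3 (29): sum1=17, sum2=170
  after byte 4 (30): sum1=65, sum2=235
Checksum = sum2·256 + sum1 = 235·256 + 65 = 60225 = 0xEB41.

EB41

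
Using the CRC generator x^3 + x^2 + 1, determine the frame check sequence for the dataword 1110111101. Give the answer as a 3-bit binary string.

Append 3 zeros: 1110111101000. Divide by 1101 (XOR where the leading bit is 1):
  pos 0: 1110 XOR 1101 = 0011
  pos 2: 1111 XOR 1101 = 0010
  pos 4: 1011 XOR 1101 = 0110
  pos 5: 1100 XOR 1101 = 0001
  pos 8: 1100 XOR 1101 = 0001
Remainder (last 3 bits) = 010. This is the CRC / FCS.

010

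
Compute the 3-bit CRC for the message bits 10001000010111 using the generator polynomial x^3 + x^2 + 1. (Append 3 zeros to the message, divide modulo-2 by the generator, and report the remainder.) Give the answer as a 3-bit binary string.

111

Append 3 zeros: 10001000010111000. Divide by 1101 (XOR where the leading bit is 1):
  pos 0: 1000 XOR 1101 = 0101
  pos 1: 1011 XOR 1101 = 0110
  pos 2: 1100 XOR 1101 = 0001
  pos 5: 1000 XOR 1101 = 0101
  pos 6: 1011 XOR 1101 = 0110
  pos 7: 1100 XOR 1101 = 0001
  pos 10: 1111 XOR 1101 = 0010
  pos 12: 1000 XOR 1101 = 0101
  pos 13: 1010 XOR 1101 = 0111
Remainder (last 3 bits) = 111. This is the CRC / FCS.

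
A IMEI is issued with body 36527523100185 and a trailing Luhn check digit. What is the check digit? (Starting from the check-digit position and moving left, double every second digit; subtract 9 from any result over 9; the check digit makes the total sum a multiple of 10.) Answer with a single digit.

Partial digits right→left: 5 8 1 0 0 1 3 2 5 7 2 5 6 3
Double every second digit counting from the check-digit position (so the 1st, 3rd, 5th, ... of the partial from the right).
  doubled (with −9 where >9): 1 2 0 6 1 4 3 → sum 17
  kept as-is: 8 0 1 2 7 5 3 → sum 26
Total = 17 + 26 = 43.
Check digit = (10 − (43 mod 10)) mod 10 = 7.

7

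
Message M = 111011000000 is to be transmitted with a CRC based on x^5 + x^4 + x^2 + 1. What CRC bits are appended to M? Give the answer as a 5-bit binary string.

01011

Append 5 zeros: 11101100000000000. Divide by 110101 (XOR where the leading bit is 1):
  pos 0: 111011 XOR 110101 = 001110
  pos 2: 111000 XOR 110101 = 001101
  pos 4: 110100 XOR 110101 = 000001
  pos 9: 100000 XOR 110101 = 010101
  pos 10: 101010 XOR 110101 = 011111
  pos 11: 111110 XOR 110101 = 001011
Remainder (last 5 bits) = 01011. This is the CRC / FCS.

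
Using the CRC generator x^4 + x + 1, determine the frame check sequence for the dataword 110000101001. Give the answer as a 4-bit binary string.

1010

Append 4 zeros: 1100001010010000. Divide by 10011 (XOR where the leading bit is 1):
  pos 0: 11000 XOR 10011 = 01011
  pos 1: 10110 XOR 10011 = 00101
  pos 3: 10110 XOR 10011 = 00101
  pos 5: 10110 XOR 10011 = 00101
  pos 7: 10101 XOR 10011 = 00110
  pos 9: 11000 XOR 10011 = 01011
  pos 10: 10110 XOR 10011 = 00101
Remainder (last 4 bits) = 1010. This is the CRC / FCS.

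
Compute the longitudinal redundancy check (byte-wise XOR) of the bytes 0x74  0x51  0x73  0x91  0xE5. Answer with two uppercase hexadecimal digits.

XOR the bytes together:
  start with 0x74
  0x74 ⊕ 0x51 = 0x25
  0x25 ⊕ 0x73 = 0x56
  0x56 ⊕ 0x91 = 0xC7
  0xC7 ⊕ 0xE5 = 0x22

22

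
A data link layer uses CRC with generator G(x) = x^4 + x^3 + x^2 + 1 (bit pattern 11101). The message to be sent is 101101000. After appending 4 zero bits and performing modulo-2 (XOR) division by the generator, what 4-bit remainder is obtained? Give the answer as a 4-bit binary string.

1010

Append 4 zeros: 1011010000000. Divide by 11101 (XOR where the leading bit is 1):
  pos 0: 10110 XOR 11101 = 01011
  pos 1: 10111 XOR 11101 = 01010
  pos 2: 10100 XOR 11101 = 01001
  pos 3: 10010 XOR 11101 = 01111
  pos 4: 11110 XOR 11101 = 00011
  pos 7: 11000 XOR 11101 = 00101
Remainder (last 4 bits) = 1010. This is the CRC / FCS.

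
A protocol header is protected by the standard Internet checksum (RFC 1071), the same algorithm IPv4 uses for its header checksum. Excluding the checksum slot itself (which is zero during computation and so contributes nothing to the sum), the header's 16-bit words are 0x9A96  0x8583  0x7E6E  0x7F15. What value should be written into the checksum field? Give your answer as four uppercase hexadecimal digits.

One's-complement addition (fold any carry out of bit 15 back into bit 0):
  0x9A96 + 0x8583 = 0x12019 → wrap carry → 0x201A
  0x201A + 0x7E6E = 0x09E88
  0x9E88 + 0x7F15 = 0x11D9D → wrap carry → 0x1D9E
One's-complement sum = 0x1D9E.
Checksum = ~0x1D9E & 0xFFFF = 0xE261.

E261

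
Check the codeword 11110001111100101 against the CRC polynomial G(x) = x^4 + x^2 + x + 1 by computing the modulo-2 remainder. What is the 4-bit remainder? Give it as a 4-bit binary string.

1011

Modulo-2 division of 11110001111100101 by 10111:
  pos 0: 11110 XOR 10111 = 01001
  pos 1: 10010 XOR 10111 = 00101
  pos 3: 10101 XOR 10111 = 00010
  pos 6: 10111 XOR 10111 = 00000
  pos 11: 10010 XOR 10111 = 00101
Remainder = 1011 (nonzero — an error is detected).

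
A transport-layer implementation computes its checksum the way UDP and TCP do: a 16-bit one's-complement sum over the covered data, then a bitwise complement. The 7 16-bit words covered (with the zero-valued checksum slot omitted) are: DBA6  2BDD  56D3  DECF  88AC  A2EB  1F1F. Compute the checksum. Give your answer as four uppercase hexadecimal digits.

7821

One's-complement addition (fold any carry out of bit 15 back into bit 0):
  0xDBA6 + 0x2BDD = 0x10783 → wrap carry → 0x0784
  0x0784 + 0x56D3 = 0x05E57
  0x5E57 + 0xDECF = 0x13D26 → wrap carry → 0x3D27
  0x3D27 + 0x88AC = 0x0C5D3
  0xC5D3 + 0xA2EB = 0x168BE → wrap carry → 0x68BF
  0x68BF + 0x1F1F = 0x087DE
One's-complement sum = 0x87DE.
Checksum = ~0x87DE & 0xFFFF = 0x7821.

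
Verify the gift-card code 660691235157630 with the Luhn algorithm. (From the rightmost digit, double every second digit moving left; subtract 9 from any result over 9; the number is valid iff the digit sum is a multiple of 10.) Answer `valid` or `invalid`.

From the right, keep odd positions and double even positions (subtract 9 from any doubled value over 9):
  doubled (positions 2,4,...): 6 5 2 6 2 3 3 → sum 27
  kept (positions 1,3,...): 0 6 5 5 2 9 0 6 → sum 33
Total = 60.
60 mod 10 = 0, so the number is valid.

valid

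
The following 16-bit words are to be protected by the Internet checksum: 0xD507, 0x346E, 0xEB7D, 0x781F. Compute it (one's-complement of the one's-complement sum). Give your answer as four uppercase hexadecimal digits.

92EC

One's-complement addition (fold any carry out of bit 15 back into bit 0):
  0xD507 + 0x346E = 0x10975 → wrap carry → 0x0976
  0x0976 + 0xEB7D = 0x0F4F3
  0xF4F3 + 0x781F = 0x16D12 → wrap carry → 0x6D13
One's-complement sum = 0x6D13.
Checksum = ~0x6D13 & 0xFFFF = 0x92EC.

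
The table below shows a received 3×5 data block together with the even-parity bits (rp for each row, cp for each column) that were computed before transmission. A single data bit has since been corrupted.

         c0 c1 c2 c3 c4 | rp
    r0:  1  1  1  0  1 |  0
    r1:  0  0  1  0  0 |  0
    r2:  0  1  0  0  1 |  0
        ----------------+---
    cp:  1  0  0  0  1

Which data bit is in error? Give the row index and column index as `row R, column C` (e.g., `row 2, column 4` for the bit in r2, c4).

Recompute each row's even parity and compare to rp:
  r0: data parity 0, sent rp 0 → ok
  r1: data parity 1, sent rp 0 → mismatch
  r2: data parity 0, sent rp 0 → ok
Recompute each column's even parity and compare to cp:
  c0: data parity 1, sent cp 1 → ok
  c1: data parity 0, sent cp 0 → ok
  c2: data parity 0, sent cp 0 → ok
  c3: data parity 0, sent cp 0 → ok
  c4: data parity 0, sent cp 1 → mismatch
Exactly one row (r1) and one column (c4) fail → the flipped bit is at their intersection.

row 1, column 4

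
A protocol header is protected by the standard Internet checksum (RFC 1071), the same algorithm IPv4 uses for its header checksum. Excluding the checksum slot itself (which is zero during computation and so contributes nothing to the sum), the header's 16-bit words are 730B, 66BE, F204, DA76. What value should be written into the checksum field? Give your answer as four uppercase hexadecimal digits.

59BA

One's-complement addition (fold any carry out of bit 15 back into bit 0):
  0x730B + 0x66BE = 0x0D9C9
  0xD9C9 + 0xF204 = 0x1CBCD → wrap carry → 0xCBCE
  0xCBCE + 0xDA76 = 0x1A644 → wrap carry → 0xA645
One's-complement sum = 0xA645.
Checksum = ~0xA645 & 0xFFFF = 0x59BA.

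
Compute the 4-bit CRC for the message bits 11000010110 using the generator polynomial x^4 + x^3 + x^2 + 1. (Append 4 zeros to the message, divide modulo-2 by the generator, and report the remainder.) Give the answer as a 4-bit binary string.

Append 4 zeros: 110000101100000. Divide by 11101 (XOR where the leading bit is 1):
  pos 0: 11000 XOR 11101 = 00101
  pos 2: 10101 XOR 11101 = 01000
  pos 3: 10000 XOR 11101 = 01101
  pos 4: 11011 XOR 11101 = 00110
  pos 6: 11010 XOR 11101 = 00111
  pos 8: 11100 XOR 11101 = 00001
Remainder (last 4 bits) = 0100. This is the CRC / FCS.

0100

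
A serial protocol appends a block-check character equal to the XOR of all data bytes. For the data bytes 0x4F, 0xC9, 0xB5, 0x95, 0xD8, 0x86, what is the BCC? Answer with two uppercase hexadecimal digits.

F8

XOR the bytes together:
  start with 0x4F
  0x4F ⊕ 0xC9 = 0x86
  0x86 ⊕ 0xB5 = 0x33
  0x33 ⊕ 0x95 = 0xA6
  0xA6 ⊕ 0xD8 = 0x7E
  0x7E ⊕ 0x86 = 0xF8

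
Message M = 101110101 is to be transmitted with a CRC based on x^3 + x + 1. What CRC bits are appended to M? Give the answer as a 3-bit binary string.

Append 3 zeros: 101110101000. Divide by 1011 (XOR where the leading bit is 1):
  pos 0: 1011 XOR 1011 = 0000
  pos 4: 1010 XOR 1011 = 0001
  pos 7: 1100 XOR 1011 = 0111
  pos 8: 1110 XOR 1011 = 0101
Remainder (last 3 bits) = 101. This is the CRC / FCS.

101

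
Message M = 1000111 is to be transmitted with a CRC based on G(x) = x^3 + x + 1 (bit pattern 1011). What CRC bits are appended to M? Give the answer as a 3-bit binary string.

Append 3 zeros: 1000111000. Divide by 1011 (XOR where the leading bit is 1):
  pos 0: 1000 XOR 1011 = 0011
  pos 2: 1111 XOR 1011 = 0100
  pos 3: 1001 XOR 1011 = 0010
  pos 5: 1000 XOR 1011 = 0011
Remainder (last 3 bits) = 110. This is the CRC / FCS.

110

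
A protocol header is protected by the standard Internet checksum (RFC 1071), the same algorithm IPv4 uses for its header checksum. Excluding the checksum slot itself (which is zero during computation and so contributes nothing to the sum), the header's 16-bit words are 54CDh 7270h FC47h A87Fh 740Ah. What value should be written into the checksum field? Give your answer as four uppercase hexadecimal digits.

1FF0

One's-complement addition (fold any carry out of bit 15 back into bit 0):
  0x54CD + 0x7270 = 0x0C73D
  0xC73D + 0xFC47 = 0x1C384 → wrap carry → 0xC385
  0xC385 + 0xA87F = 0x16C04 → wrap carry → 0x6C05
  0x6C05 + 0x740A = 0x0E00F
One's-complement sum = 0xE00F.
Checksum = ~0xE00F & 0xFFFF = 0x1FF0.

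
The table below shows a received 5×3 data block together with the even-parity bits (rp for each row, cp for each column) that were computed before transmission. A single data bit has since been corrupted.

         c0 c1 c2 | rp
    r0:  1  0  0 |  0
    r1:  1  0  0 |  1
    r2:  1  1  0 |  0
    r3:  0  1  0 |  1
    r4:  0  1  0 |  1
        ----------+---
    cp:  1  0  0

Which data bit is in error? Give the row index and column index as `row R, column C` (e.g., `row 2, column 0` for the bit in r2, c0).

Recompute each row's even parity and compare to rp:
  r0: data parity 1, sent rp 0 → mismatch
  r1: data parity 1, sent rp 1 → ok
  r2: data parity 0, sent rp 0 → ok
  r3: data parity 1, sent rp 1 → ok
  r4: data parity 1, sent rp 1 → ok
Recompute each column's even parity and compare to cp:
  c0: data parity 1, sent cp 1 → ok
  c1: data parity 1, sent cp 0 → mismatch
  c2: data parity 0, sent cp 0 → ok
Exactly one row (r0) and one column (c1) fail → the flipped bit is at their intersection.

row 0, column 1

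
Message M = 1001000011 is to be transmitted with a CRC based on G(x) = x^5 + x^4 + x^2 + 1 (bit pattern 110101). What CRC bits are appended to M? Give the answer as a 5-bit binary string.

Append 5 zeros: 100100001100000. Divide by 110101 (XOR where the leading bit is 1):
  pos 0: 100100 XOR 110101 = 010001
  pos 1: 100010 XOR 110101 = 010111
  pos 2: 101110 XOR 110101 = 011011
  pos 3: 110111 XOR 110101 = 000010
  pos 7: 101000 XOR 110101 = 011101
  pos 8: 111010 XOR 110101 = 001111
Remainder (last 5 bits) = 11110. This is the CRC / FCS.

11110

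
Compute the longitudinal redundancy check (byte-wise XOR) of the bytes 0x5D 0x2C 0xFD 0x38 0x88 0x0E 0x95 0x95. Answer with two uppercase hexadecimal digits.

32

XOR the bytes together:
  start with 0x5D
  0x5D ⊕ 0x2C = 0x71
  0x71 ⊕ 0xFD = 0x8C
  0x8C ⊕ 0x38 = 0xB4
  0xB4 ⊕ 0x88 = 0x3C
  0x3C ⊕ 0x0E = 0x32
  0x32 ⊕ 0x95 = 0xA7
  0xA7 ⊕ 0x95 = 0x32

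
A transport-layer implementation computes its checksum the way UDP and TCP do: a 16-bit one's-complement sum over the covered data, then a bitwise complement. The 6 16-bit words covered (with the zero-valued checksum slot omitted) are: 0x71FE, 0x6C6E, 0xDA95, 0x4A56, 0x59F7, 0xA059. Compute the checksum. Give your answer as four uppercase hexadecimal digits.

One's-complement addition (fold any carry out of bit 15 back into bit 0):
  0x71FE + 0x6C6E = 0x0DE6C
  0xDE6C + 0xDA95 = 0x1B901 → wrap carry → 0xB902
  0xB902 + 0x4A56 = 0x10358 → wrap carry → 0x0359
  0x0359 + 0x59F7 = 0x05D50
  0x5D50 + 0xA059 = 0x0FDA9
One's-complement sum = 0xFDA9.
Checksum = ~0xFDA9 & 0xFFFF = 0x0256.

0256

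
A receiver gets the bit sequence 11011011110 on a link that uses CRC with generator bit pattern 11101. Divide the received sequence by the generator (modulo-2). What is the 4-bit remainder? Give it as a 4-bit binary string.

Modulo-2 division of 11011011110 by 11101:
  pos 0: 11011 XOR 11101 = 00110
  pos 2: 11001 XOR 11101 = 00100
  pos 4: 10011 XOR 11101 = 01110
  pos 5: 11101 XOR 11101 = 00000
Remainder = 0000 (zero — the frame passes the CRC check).

0000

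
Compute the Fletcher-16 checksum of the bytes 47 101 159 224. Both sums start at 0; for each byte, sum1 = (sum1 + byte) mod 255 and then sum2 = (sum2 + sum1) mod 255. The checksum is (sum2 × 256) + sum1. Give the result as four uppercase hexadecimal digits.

Running sums (mod 255):
  after byte 0 (47): sum1=47, sum2=47
  after byte 1 (101): sum1=148, sum2=195
  after byte 2 (159): sum1=52, sum2=247
  after byte 3 (224): sum1=21, sum2=13
Checksum = sum2·256 + sum1 = 13·256 + 21 = 3349 = 0x0D15.

0D15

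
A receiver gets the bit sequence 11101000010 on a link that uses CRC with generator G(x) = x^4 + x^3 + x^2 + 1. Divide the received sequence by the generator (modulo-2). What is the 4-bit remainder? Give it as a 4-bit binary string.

Modulo-2 division of 11101000010 by 11101:
  pos 0: 11101 XOR 11101 = 00000
Remainder = 0010 (nonzero — an error is detected).

0010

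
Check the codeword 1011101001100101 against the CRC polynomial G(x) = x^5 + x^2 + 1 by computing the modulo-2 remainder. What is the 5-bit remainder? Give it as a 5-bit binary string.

11010

Modulo-2 division of 1011101001100101 by 100101:
  pos 0: 101110 XOR 100101 = 001011
  pos 2: 101110 XOR 100101 = 001011
  pos 4: 101101 XOR 100101 = 001000
  pos 6: 100010 XOR 100101 = 000111
  pos 9: 111010 XOR 100101 = 011111
  pos 10: 111111 XOR 100101 = 011010
Remainder = 11010 (nonzero — an error is detected).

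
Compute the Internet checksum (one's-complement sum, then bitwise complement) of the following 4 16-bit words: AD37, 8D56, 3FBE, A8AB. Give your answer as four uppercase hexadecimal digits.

One's-complement addition (fold any carry out of bit 15 back into bit 0):
  0xAD37 + 0x8D56 = 0x13A8D → wrap carry → 0x3A8E
  0x3A8E + 0x3FBE = 0x07A4C
  0x7A4C + 0xA8AB = 0x122F7 → wrap carry → 0x22F8
One's-complement sum = 0x22F8.
Checksum = ~0x22F8 & 0xFFFF = 0xDD07.

DD07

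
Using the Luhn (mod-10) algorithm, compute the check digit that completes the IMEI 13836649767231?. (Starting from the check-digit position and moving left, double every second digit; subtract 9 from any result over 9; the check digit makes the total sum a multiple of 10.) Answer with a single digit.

Partial digits right→left: 1 3 2 7 6 7 9 4 6 6 3 8 3 1
Double every second digit counting from the check-digit position (so the 1st, 3rd, 5th, ... of the partial from the right).
  doubled (with −9 where >9): 2 4 3 9 3 6 6 → sum 33
  kept as-is: 3 7 7 4 6 8 1 → sum 36
Total = 33 + 36 = 69.
Check digit = (10 − (69 mod 10)) mod 10 = 1.

1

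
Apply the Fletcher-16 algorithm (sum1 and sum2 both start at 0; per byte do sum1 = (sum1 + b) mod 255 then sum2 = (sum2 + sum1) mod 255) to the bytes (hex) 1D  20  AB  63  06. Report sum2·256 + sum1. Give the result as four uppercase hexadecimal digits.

Running sums (mod 255):
  after byte 0 (1D): sum1=29, sum2=29
  after byte 1 (20): sum1=61, sum2=90
  after byte 2 (AB): sum1=232, sum2=67
  after byte 3 (63): sum1=76, sum2=143
  after byte 4 (06): sum1=82, sum2=225
Checksum = sum2·256 + sum1 = 225·256 + 82 = 57682 = 0xE152.

E152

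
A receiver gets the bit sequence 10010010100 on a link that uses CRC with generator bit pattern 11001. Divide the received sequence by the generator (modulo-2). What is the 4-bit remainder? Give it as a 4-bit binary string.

0000

Modulo-2 division of 10010010100 by 11001:
  pos 0: 10010 XOR 11001 = 01011
  pos 1: 10110 XOR 11001 = 01111
  pos 2: 11111 XOR 11001 = 00110
  pos 4: 11001 XOR 11001 = 00000
Remainder = 0000 (zero — the frame passes the CRC check).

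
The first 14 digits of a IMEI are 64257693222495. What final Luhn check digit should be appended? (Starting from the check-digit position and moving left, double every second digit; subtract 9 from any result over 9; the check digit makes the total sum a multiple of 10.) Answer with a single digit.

Partial digits right→left: 5 9 4 2 2 2 3 9 6 7 5 2 4 6
Double every second digit counting from the check-digit position (so the 1st, 3rd, 5th, ... of the partial from the right).
  doubled (with −9 where >9): 1 8 4 6 3 1 8 → sum 31
  kept as-is: 9 2 2 9 7 2 6 → sum 37
Total = 31 + 37 = 68.
Check digit = (10 − (68 mod 10)) mod 10 = 2.

2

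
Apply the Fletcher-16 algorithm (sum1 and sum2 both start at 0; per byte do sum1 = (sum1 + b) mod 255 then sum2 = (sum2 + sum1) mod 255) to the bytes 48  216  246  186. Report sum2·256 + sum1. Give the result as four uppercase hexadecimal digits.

F3BA

Running sums (mod 255):
  after byte 0 (48): sum1=48, sum2=48
  after byte 1 (216): sum1=9, sum2=57
  after byte 2 (246): sum1=0, sum2=57
  after byte 3 (186): sum1=186, sum2=243
Checksum = sum2·256 + sum1 = 243·256 + 186 = 62394 = 0xF3BA.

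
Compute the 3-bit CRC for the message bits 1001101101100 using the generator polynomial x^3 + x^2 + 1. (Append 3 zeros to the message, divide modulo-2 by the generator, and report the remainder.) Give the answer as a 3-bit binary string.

101

Append 3 zeros: 1001101101100000. Divide by 1101 (XOR where the leading bit is 1):
  pos 0: 1001 XOR 1101 = 0100
  pos 1: 1001 XOR 1101 = 0100
  pos 2: 1000 XOR 1101 = 0101
  pos 3: 1011 XOR 1101 = 0110
  pos 4: 1101 XOR 1101 = 0000
  pos 9: 1100 XOR 1101 = 0001
  pos 12: 1000 XOR 1101 = 0101
Remainder (last 3 bits) = 101. This is the CRC / FCS.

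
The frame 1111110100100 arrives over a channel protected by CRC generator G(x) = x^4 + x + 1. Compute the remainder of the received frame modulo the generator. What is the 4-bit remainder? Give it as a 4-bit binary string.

Modulo-2 division of 1111110100100 by 10011:
  pos 0: 11111 XOR 10011 = 01100
  pos 1: 11001 XOR 10011 = 01010
  pos 2: 10100 XOR 10011 = 00111
  pos 4: 11110 XOR 10011 = 01101
  pos 5: 11010 XOR 10011 = 01001
  pos 6: 10011 XOR 10011 = 00000
Remainder = 0000 (zero — the frame passes the CRC check).

0000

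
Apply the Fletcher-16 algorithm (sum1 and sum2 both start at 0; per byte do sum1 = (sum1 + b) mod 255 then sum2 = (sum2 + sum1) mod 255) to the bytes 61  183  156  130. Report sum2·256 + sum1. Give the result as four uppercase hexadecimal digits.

Running sums (mod 255):
  after byte 0 (61): sum1=61, sum2=61
  after byte 1 (183): sum1=244, sum2=50
  after byte 2 (156): sum1=145, sum2=195
  after byte 3 (130): sum1=20, sum2=215
Checksum = sum2·256 + sum1 = 215·256 + 20 = 55060 = 0xD714.

D714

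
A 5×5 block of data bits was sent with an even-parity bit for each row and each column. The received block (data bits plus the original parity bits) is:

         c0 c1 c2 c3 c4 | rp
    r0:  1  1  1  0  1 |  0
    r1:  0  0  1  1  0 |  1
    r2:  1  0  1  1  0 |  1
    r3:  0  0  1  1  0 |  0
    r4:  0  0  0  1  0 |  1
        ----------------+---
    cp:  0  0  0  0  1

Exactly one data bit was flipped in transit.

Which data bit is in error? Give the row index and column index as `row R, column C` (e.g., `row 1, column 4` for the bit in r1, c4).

row 1, column 1

Recompute each row's even parity and compare to rp:
  r0: data parity 0, sent rp 0 → ok
  r1: data parity 0, sent rp 1 → mismatch
  r2: data parity 1, sent rp 1 → ok
  r3: data parity 0, sent rp 0 → ok
  r4: data parity 1, sent rp 1 → ok
Recompute each column's even parity and compare to cp:
  c0: data parity 0, sent cp 0 → ok
  c1: data parity 1, sent cp 0 → mismatch
  c2: data parity 0, sent cp 0 → ok
  c3: data parity 0, sent cp 0 → ok
  c4: data parity 1, sent cp 1 → ok
Exactly one row (r1) and one column (c1) fail → the flipped bit is at their intersection.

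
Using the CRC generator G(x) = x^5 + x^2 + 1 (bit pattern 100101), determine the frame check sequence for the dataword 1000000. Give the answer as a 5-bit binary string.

Append 5 zeros: 100000000000. Divide by 100101 (XOR where the leading bit is 1):
  pos 0: 100000 XOR 100101 = 000101
  pos 3: 101000 XOR 100101 = 001101
  pos 5: 110100 XOR 100101 = 010001
  pos 6: 100010 XOR 100101 = 000111
Remainder (last 5 bits) = 00111. This is the CRC / FCS.

00111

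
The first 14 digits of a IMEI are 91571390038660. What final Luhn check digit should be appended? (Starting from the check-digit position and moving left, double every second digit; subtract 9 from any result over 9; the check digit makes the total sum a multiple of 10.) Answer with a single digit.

0

Partial digits right→left: 0 6 6 8 3 0 0 9 3 1 7 5 1 9
Double every second digit counting from the check-digit position (so the 1st, 3rd, 5th, ... of the partial from the right).
  doubled (with −9 where >9): 0 3 6 0 6 5 2 → sum 22
  kept as-is: 6 8 0 9 1 5 9 → sum 38
Total = 22 + 38 = 60.
Check digit = (10 − (60 mod 10)) mod 10 = 0.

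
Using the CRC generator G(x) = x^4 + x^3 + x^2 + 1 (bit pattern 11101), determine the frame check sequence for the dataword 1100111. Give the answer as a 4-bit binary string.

1000

Append 4 zeros: 11001110000. Divide by 11101 (XOR where the leading bit is 1):
  pos 0: 11001 XOR 11101 = 00100
  pos 2: 10011 XOR 11101 = 01110
  pos 3: 11100 XOR 11101 = 00001
Remainder (last 4 bits) = 1000. This is the CRC / FCS.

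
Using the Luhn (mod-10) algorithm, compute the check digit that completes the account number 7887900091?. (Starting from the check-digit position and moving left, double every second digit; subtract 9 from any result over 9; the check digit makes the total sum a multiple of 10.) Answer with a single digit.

3

Partial digits right→left: 1 9 0 0 0 9 7 8 8 7
Double every second digit counting from the check-digit position (so the 1st, 3rd, 5th, ... of the partial from the right).
  doubled (with −9 where >9): 2 0 0 5 7 → sum 14
  kept as-is: 9 0 9 8 7 → sum 33
Total = 14 + 33 = 47.
Check digit = (10 − (47 mod 10)) mod 10 = 3.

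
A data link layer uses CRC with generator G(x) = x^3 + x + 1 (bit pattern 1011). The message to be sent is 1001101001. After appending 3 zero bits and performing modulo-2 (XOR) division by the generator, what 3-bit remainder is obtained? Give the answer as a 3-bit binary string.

Append 3 zeros: 1001101001000. Divide by 1011 (XOR where the leading bit is 1):
  pos 0: 1001 XOR 1011 = 0010
  pos 2: 1010 XOR 1011 = 0001
  pos 5: 1100 XOR 1011 = 0111
  pos 6: 1111 XOR 1011 = 0100
  pos 7: 1000 XOR 1011 = 0011
  pos 9: 1100 XOR 1011 = 0111
Remainder (last 3 bits) = 111. This is the CRC / FCS.

111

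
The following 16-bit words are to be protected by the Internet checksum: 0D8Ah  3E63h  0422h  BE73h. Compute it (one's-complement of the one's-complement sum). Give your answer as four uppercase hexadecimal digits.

F17C

One's-complement addition (fold any carry out of bit 15 back into bit 0):
  0x0D8A + 0x3E63 = 0x04BED
  0x4BED + 0x0422 = 0x0500F
  0x500F + 0xBE73 = 0x10E82 → wrap carry → 0x0E83
One's-complement sum = 0x0E83.
Checksum = ~0x0E83 & 0xFFFF = 0xF17C.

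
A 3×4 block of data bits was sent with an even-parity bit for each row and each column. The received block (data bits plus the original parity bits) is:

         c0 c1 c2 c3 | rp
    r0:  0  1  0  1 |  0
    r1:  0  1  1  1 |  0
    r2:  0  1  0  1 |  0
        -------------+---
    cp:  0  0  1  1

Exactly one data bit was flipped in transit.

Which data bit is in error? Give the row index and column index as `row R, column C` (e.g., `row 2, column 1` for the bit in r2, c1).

Recompute each row's even parity and compare to rp:
  r0: data parity 0, sent rp 0 → ok
  r1: data parity 1, sent rp 0 → mismatch
  r2: data parity 0, sent rp 0 → ok
Recompute each column's even parity and compare to cp:
  c0: data parity 0, sent cp 0 → ok
  c1: data parity 1, sent cp 0 → mismatch
  c2: data parity 1, sent cp 1 → ok
  c3: data parity 1, sent cp 1 → ok
Exactly one row (r1) and one column (c1) fail → the flipped bit is at their intersection.

row 1, column 1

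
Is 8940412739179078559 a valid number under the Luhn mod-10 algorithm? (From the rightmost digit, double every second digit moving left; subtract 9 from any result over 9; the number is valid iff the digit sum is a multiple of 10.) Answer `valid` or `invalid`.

valid

From the right, keep odd positions and double even positions (subtract 9 from any doubled value over 9):
  doubled (positions 2,4,...): 1 7 0 5 9 5 2 0 9 → sum 38
  kept (positions 1,3,...): 9 5 7 9 1 3 2 4 4 8 → sum 52
Total = 90.
90 mod 10 = 0, so the number is valid.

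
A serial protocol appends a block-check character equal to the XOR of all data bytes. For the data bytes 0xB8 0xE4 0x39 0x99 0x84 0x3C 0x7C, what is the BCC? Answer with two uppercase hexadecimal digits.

XOR the bytes together:
  start with 0xB8
  0xB8 ⊕ 0xE4 = 0x5C
  0x5C ⊕ 0x39 = 0x65
  0x65 ⊕ 0x99 = 0xFC
  0xFC ⊕ 0x84 = 0x78
  0x78 ⊕ 0x3C = 0x44
  0x44 ⊕ 0x7C = 0x38

38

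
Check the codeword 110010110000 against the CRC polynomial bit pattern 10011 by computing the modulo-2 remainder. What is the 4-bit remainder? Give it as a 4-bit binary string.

0111

Modulo-2 division of 110010110000 by 10011:
  pos 0: 11001 XOR 10011 = 01010
  pos 1: 10100 XOR 10011 = 00111
  pos 3: 11111 XOR 10011 = 01100
  pos 4: 11000 XOR 10011 = 01011
  pos 5: 10110 XOR 10011 = 00101
  pos 7: 10100 XOR 10011 = 00111
Remainder = 0111 (nonzero — an error is detected).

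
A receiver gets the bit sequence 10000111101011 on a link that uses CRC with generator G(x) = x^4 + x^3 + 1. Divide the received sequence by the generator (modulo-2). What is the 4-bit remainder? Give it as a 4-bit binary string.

Modulo-2 division of 10000111101011 by 11001:
  pos 0: 10000 XOR 11001 = 01001
  pos 1: 10011 XOR 11001 = 01010
  pos 2: 10101 XOR 11001 = 01100
  pos 3: 11001 XOR 11001 = 00000
  pos 8: 10101 XOR 11001 = 01100
  pos 9: 11001 XOR 11001 = 00000
Remainder = 0000 (zero — the frame passes the CRC check).

0000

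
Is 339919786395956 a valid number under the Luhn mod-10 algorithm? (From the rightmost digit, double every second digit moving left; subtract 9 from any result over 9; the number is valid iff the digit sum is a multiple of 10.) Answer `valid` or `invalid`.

invalid

From the right, keep odd positions and double even positions (subtract 9 from any doubled value over 9):
  doubled (positions 2,4,...): 1 1 6 7 9 9 6 → sum 39
  kept (positions 1,3,...): 6 9 9 6 7 1 9 3 → sum 50
Total = 89.
89 mod 10 = 9, so the number is invalid.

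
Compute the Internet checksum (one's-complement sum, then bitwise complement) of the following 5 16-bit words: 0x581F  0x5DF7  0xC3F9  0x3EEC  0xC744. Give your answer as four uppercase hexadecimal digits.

7FBE

One's-complement addition (fold any carry out of bit 15 back into bit 0):
  0x581F + 0x5DF7 = 0x0B616
  0xB616 + 0xC3F9 = 0x17A0F → wrap carry → 0x7A10
  0x7A10 + 0x3EEC = 0x0B8FC
  0xB8FC + 0xC744 = 0x18040 → wrap carry → 0x8041
One's-complement sum = 0x8041.
Checksum = ~0x8041 & 0xFFFF = 0x7FBE.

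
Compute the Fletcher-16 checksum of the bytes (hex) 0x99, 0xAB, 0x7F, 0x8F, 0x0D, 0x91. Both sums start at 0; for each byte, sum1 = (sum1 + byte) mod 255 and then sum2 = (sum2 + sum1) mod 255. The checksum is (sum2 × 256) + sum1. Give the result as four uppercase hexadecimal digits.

4CF2

Running sums (mod 255):
  after byte 0 (0x99): sum1=153, sum2=153
  after byte 1 (0xAB): sum1=69, sum2=222
  after byte 2 (0x7F): sum1=196, sum2=163
  after byte 3 (0x8F): sum1=84, sum2=247
  after byte 4 (0x0D): sum1=97, sum2=89
  after byte 5 (0x91): sum1=242, sum2=76
Checksum = sum2·256 + sum1 = 76·256 + 242 = 19698 = 0x4CF2.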